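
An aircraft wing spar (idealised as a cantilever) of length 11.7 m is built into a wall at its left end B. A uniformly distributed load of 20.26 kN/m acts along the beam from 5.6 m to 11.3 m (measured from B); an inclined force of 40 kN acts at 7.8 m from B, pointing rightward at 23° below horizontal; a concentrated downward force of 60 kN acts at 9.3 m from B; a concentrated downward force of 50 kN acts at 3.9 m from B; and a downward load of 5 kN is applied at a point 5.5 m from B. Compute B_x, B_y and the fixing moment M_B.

B_x = -36.82 kN, B_y = 246.1 kN, M_B = 1878 kN·m

Resultant of the distributed load: 20.26 × 5.7 = 115.482 kN at 8.45 m from B.
ΣF_x = 0: B_x + 40·cos23° = 0 → B_x = -36.82 kN.
ΣF_y = 0: B_y − 20.26·5.7 − 40·sin23° − 60 − 50 − 5 = 0 → B_y = 246.1 kN.
ΣM about B: M_B − (20.26·5.7)·8.45 − 40·sin23°·7.8 − 60·9.3 − 50·3.9 − 5·5.5 = 0 → M_B = 1878 kN·m.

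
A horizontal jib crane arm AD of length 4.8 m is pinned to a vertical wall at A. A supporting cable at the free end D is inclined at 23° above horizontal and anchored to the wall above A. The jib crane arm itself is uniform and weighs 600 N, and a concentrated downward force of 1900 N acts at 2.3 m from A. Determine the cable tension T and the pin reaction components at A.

ΣM about A: T·sin23°·4.8 − 600·2.4 − 1900·2.3 = 0 → T = 5810/(4.8·0.390731) = 3097.83 ≈ 3098 N.
ΣF_x = 0: A_x − T·cos23° = 0 → A_x = 3097.83 × 0.920505 = 2852 N.
ΣF_y = 0: A_y + T·sin23° − 600 − 1900 = 0 → A_y = 2500 − 3097.83 × 0.390731 = 1290 N.

T = 3098 N, A_x = 2852 N, A_y = 1290 N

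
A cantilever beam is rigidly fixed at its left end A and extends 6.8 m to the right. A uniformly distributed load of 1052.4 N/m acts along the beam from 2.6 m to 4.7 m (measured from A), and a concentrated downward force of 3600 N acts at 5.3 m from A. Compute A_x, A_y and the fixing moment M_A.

Resultant of the distributed load: 1052.4 × 2.1 = 2210.04 N at 3.65 m from A.
ΣF_x = 0: A_x = 0.
ΣF_y = 0: A_y − 1052.4·2.1 − 3600 = 0 → A_y = 5810 N.
ΣM about A: M_A − (1052.4·2.1)·3.65 − 3600·5.3 = 0 → M_A = 27150 N·m.

A_x = 0, A_y = 5810 N, M_A = 27150 N·m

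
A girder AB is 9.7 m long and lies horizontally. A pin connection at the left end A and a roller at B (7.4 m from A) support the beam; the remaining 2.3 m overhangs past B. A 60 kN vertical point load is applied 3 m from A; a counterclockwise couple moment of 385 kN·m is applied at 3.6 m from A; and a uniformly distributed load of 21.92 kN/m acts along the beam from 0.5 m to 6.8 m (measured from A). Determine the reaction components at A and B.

Resultant of the distributed load: 21.92 × 6.3 = 138.096 kN at 3.65 m from A.
Taking moments about A: B_y·7.4 − 60·3 + 385 − (21.92·6.3)·3.65 = 0 → B_y = 299.0504/7.4 = 40.4122 ≈ 40.41 kN.
ΣF_y = 0: A_y + 40.4122 − 60 − 21.92·6.3 = 0 → A_y = 157.7 kN.
ΣF_x = 0: no horizontal applied forces, so A_x = 0.

A_x = 0, A_y = 157.7 kN, B_y = 40.41 kN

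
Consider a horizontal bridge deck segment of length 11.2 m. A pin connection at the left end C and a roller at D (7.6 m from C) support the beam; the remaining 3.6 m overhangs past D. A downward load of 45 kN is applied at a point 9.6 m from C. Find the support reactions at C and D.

Taking moments about C: D_y·7.6 − 45·9.6 = 0 → D_y = 432/7.6 = 56.8421 ≈ 56.84 kN.
ΣF_y = 0: C_y + 56.8421 − 45 = 0 → C_y = -11.84 kN.
ΣF_x = 0: no horizontal applied forces, so C_x = 0.

C_x = 0, C_y = -11.84 kN, D_y = 56.84 kN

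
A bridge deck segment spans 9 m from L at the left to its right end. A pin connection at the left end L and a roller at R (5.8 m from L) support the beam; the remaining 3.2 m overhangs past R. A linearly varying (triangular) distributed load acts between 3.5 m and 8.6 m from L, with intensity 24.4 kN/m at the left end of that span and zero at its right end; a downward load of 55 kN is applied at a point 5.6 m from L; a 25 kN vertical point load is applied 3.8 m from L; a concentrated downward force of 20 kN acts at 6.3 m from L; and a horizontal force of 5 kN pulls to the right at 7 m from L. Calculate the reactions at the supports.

Resultant of the triangular load: ½ × 24.4 × 5.1 = 62.22 kN, acting at 5.2 m from L (one-third of the span from the peak).
Taking moments about L: R_y·5.8 − (½·24.4·5.1)·5.2 − 55·5.6 − 25·3.8 − 20·6.3 = 0 → R_y = 852.544/5.8 = 146.99 ≈ 147.0 kN.
ΣF_y = 0: L_y + 146.99 − ½·24.4·5.1 − 55 − 25 − 20 = 0 → L_y = 15.23 kN.
ΣF_x = 0: L_x + 5 = 0 → L_x = -5.000 kN.

L_x = -5.000 kN, L_y = 15.23 kN, R_y = 147.0 kN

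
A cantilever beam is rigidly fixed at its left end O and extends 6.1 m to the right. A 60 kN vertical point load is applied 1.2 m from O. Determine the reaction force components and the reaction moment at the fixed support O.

ΣF_x = 0: O_x = 0.
ΣF_y = 0: O_y − 60 = 0 → O_y = 60.00 kN.
ΣM about O: M_O − 60·1.2 = 0 → M_O = 72.00 kN·m.

O_x = 0, O_y = 60.00 kN, M_O = 72.00 kN·m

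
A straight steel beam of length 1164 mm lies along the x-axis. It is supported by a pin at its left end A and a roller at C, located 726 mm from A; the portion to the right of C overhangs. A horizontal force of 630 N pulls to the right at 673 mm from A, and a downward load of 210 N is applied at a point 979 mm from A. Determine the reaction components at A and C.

A_x = -630.0 N, A_y = -73.18 N, C_y = 283.2 N

ΣM about A: C_y·726 − 210·979 = 0 → C_y = 205590/726 = 283.182 ≈ 283.2 N.
ΣF_y = 0: A_y + 283.182 − 210 = 0 → A_y = -73.18 N.
ΣF_x = 0: A_x + 630 = 0 → A_x = -630.0 N.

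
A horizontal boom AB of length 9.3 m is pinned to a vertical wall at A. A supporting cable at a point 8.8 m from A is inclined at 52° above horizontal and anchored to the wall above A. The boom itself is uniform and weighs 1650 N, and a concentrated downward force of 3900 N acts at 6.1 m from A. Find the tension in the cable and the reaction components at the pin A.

T = 4537 N, A_x = 2793 N, A_y = 1975 N

ΣM about A: T·sin52°·8.8 − 1650·4.65 − 3900·6.1 = 0 → T = 31462.5/(8.8·0.788011) = 4537.1 ≈ 4537 N.
ΣF_x = 0: A_x − T·cos52° = 0 → A_x = 4537.1 × 0.615661 = 2793 N.
ΣF_y = 0: A_y + T·sin52° − 1650 − 3900 = 0 → A_y = 5550 − 4537.1 × 0.788011 = 1975 N.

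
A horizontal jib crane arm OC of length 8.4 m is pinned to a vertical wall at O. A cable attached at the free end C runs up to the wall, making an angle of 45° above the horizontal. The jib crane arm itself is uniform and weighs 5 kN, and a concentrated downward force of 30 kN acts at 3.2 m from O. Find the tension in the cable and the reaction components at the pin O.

T = 19.70 kN, O_x = 13.93 kN, O_y = 21.07 kN

ΣM about O: T·sin45°·8.4 − 5·4.2 − 30·3.2 = 0 → T = 117/(8.4·0.707107) = 19.698 ≈ 19.70 kN.
ΣF_x = 0: O_x − T·cos45° = 0 → O_x = 19.698 × 0.707107 = 13.93 kN.
ΣF_y = 0: O_y + T·sin45° − 5 − 30 = 0 → O_y = 35 − 19.698 × 0.707107 = 21.07 kN.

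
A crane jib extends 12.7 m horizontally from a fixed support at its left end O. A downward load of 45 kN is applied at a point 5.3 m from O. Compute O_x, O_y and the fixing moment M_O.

ΣF_x = 0: O_x = 0.
ΣF_y = 0: O_y − 45 = 0 → O_y = 45.00 kN.
ΣM about O: M_O − 45·5.3 = 0 → M_O = 238.5 kN·m.

O_x = 0, O_y = 45.00 kN, M_O = 238.5 kN·m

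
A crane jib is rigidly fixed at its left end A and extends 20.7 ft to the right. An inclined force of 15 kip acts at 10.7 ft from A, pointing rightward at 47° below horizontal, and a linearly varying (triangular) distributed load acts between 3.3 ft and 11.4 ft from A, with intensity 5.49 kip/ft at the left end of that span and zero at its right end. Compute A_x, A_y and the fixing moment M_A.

Resultant of the triangular load: ½ × 5.49 × 8.1 = 22.2345 kip, acting at 6 ft from A (one-third of the span from the peak).
ΣF_x = 0: A_x + 15·cos47° = 0 → A_x = -10.23 kip.
ΣF_y = 0: A_y − 15·sin47° − ½·5.49·8.1 = 0 → A_y = 33.20 kip.
ΣM about A: M_A − 15·sin47°·10.7 − (½·5.49·8.1)·6 = 0 → M_A = 250.8 kip·ft.

A_x = -10.23 kip, A_y = 33.20 kip, M_A = 250.8 kip·ft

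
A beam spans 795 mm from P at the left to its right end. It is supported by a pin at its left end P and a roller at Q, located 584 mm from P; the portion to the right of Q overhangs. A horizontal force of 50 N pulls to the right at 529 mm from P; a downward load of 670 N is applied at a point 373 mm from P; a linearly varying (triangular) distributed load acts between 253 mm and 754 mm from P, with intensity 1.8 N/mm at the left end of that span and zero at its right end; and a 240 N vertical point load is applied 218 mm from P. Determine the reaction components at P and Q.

Resultant of the triangular load: ½ × 1.8 × 501 = 450.9 N, acting at 420 mm from P (one-third of the span from the peak).
Moments about P: Q_y·584 − 670·373 − (½·1.8·501)·420 − 240·218 = 0 → Q_y = 491608/584 = 841.795 ≈ 841.8 N.
ΣF_y = 0: P_y + 841.795 − 670 − ½·1.8·501 − 240 = 0 → P_y = 519.1 N.
ΣF_x = 0: P_x + 50 = 0 → P_x = -50.00 N.

P_x = -50.00 N, P_y = 519.1 N, Q_y = 841.8 N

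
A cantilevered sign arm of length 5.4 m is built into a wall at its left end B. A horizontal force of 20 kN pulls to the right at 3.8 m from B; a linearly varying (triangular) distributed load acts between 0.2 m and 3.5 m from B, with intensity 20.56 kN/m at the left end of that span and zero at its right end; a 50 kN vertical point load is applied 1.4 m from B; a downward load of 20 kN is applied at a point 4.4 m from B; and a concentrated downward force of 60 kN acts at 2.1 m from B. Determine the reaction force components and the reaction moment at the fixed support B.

B_x = -20.00 kN, B_y = 163.9 kN, M_B = 328.1 kN·m

Resultant of the triangular load: ½ × 20.56 × 3.3 = 33.924 kN, acting at 1.3 m from B (one-third of the span from the peak).
ΣF_x = 0: B_x + 20 = 0 → B_x = -20.00 kN.
ΣF_y = 0: B_y − ½·20.56·3.3 − 50 − 20 − 60 = 0 → B_y = 163.9 kN.
ΣM about B: M_B − (½·20.56·3.3)·1.3 − 50·1.4 − 20·4.4 − 60·2.1 = 0 → M_B = 328.1 kN·m.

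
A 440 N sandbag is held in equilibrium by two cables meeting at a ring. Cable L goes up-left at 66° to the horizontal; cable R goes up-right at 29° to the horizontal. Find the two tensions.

T_L = 386.3 N, T_R = 179.6 N

ΣF_x = 0: −T_L·cos66° + T_R·cos29° = 0 → T_R = 0.465044·T_L.
ΣF_y = 0: T_L·sin66° + T_R·sin29° = 440.
Substitute: T_L·(0.913545 + 0.465044·0.48481) = 440 → T_L = 386.303 ≈ 386.3 N.
Then T_R = 0.465044 × 386.303 = 179.6 N.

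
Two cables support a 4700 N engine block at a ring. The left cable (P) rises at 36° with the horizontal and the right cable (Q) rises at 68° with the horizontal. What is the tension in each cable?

T_P = 1815 N, T_Q = 3919 N

ΣF_x = 0: −T_P·cos36° + T_Q·cos68° = 0 → T_Q = 2.15964·T_P.
ΣF_y = 0: T_P·sin36° + T_Q·sin68° = 4700.
Substitute: T_P·(0.587785 + 2.15964·0.927184) = 4700 → T_P = 1814.55 ≈ 1815 N.
Then T_Q = 2.15964 × 1814.55 = 3919 N.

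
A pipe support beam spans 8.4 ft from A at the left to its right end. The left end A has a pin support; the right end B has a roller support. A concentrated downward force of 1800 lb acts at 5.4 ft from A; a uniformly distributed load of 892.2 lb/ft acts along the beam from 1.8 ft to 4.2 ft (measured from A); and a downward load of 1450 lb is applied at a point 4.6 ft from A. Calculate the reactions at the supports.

Resultant of the distributed load: 892.2 × 2.4 = 2141.28 lb at 3 ft from A.
Moments about A: B_y·8.4 − 1800·5.4 − (892.2·2.4)·3 − 1450·4.6 = 0 → B_y = 22813.84/8.4 = 2715.93 ≈ 2716 lb.
ΣF_y = 0: A_y + 2715.93 − 1800 − 892.2·2.4 − 1450 = 0 → A_y = 2675 lb.
ΣF_x = 0: no horizontal applied forces, so A_x = 0.

A_x = 0, A_y = 2675 lb, B_y = 2716 lb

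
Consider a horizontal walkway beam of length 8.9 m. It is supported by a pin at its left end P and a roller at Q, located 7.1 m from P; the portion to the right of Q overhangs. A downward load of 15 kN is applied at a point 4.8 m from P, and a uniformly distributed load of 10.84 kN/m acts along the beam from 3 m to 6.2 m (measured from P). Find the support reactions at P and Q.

Resultant of the distributed load: 10.84 × 3.2 = 34.688 kN at 4.6 m from P.
ΣM about P: Q_y·7.1 − 15·4.8 − (10.84·3.2)·4.6 = 0 → Q_y = 231.5648/7.1 = 32.6148 ≈ 32.61 kN.
ΣF_y = 0: P_y + 32.6148 − 15 − 10.84·3.2 = 0 → P_y = 17.07 kN.
ΣF_x = 0: no horizontal applied forces, so P_x = 0.

P_x = 0, P_y = 17.07 kN, Q_y = 32.61 kN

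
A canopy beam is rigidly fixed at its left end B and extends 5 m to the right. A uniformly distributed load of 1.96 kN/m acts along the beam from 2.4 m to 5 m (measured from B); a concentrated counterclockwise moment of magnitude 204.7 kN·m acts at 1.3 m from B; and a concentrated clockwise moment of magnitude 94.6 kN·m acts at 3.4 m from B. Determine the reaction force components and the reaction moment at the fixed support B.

Resultant of the distributed load: 1.96 × 2.6 = 5.096 kN at 3.7 m from B.
ΣF_x = 0: B_x = 0.
ΣF_y = 0: B_y − 1.96·2.6 = 0 → B_y = 5.096 kN.
ΣM about B: M_B − (1.96·2.6)·3.7 + 204.7 − 94.6 = 0 → M_B = -91.24 kN·m.

B_x = 0, B_y = 5.096 kN, M_B = -91.24 kN·m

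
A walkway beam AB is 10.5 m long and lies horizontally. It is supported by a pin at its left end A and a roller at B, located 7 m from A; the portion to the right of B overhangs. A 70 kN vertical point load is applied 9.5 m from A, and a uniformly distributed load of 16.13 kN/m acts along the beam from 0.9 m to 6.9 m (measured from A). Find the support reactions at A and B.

A_x = 0, A_y = 17.86 kN, B_y = 148.9 kN

Resultant of the distributed load: 16.13 × 6 = 96.78 kN at 3.9 m from A.
Moments about A: B_y·7 − 70·9.5 − (16.13·6)·3.9 = 0 → B_y = 1042.442/7 = 148.92 ≈ 148.9 kN.
ΣF_y = 0: A_y + 148.92 − 70 − 16.13·6 = 0 → A_y = 17.86 kN.
ΣF_x = 0: no horizontal applied forces, so A_x = 0.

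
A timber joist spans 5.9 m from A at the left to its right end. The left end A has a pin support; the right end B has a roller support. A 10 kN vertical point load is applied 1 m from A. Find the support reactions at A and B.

Taking moments about A: B_y·5.9 − 10·1 = 0 → B_y = 10/5.9 = 1.69492 ≈ 1.695 kN.
ΣF_y = 0: A_y + 1.69492 − 10 = 0 → A_y = 8.305 kN.
ΣF_x = 0: no horizontal applied forces, so A_x = 0.

A_x = 0, A_y = 8.305 kN, B_y = 1.695 kN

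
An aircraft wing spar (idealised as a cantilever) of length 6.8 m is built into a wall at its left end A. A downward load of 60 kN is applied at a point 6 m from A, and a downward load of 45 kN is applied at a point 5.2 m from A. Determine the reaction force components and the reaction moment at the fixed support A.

ΣF_x = 0: A_x = 0.
ΣF_y = 0: A_y − 60 − 45 = 0 → A_y = 105.0 kN.
ΣM about A: M_A − 60·6 − 45·5.2 = 0 → M_A = 594.0 kN·m.

A_x = 0, A_y = 105.0 kN, M_A = 594.0 kN·m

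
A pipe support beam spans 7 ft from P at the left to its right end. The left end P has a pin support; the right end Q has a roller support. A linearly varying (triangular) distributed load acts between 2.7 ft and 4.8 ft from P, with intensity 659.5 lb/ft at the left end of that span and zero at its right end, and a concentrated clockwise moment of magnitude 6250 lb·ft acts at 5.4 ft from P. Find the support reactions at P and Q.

Resultant of the triangular load: ½ × 659.5 × 2.1 = 692.475 lb, acting at 3.4 ft from P (one-third of the span from the peak).
Taking moments about P: Q_y·7 − (½·659.5·2.1)·3.4 − 6250 = 0 → Q_y = 8604.415/7 = 1229.2 ≈ 1229 lb.
ΣF_y = 0: P_y + 1229.2 − ½·659.5·2.1 = 0 → P_y = -536.7 lb.
ΣF_x = 0: no horizontal applied forces, so P_x = 0.

P_x = 0, P_y = -536.7 lb, Q_y = 1229 lb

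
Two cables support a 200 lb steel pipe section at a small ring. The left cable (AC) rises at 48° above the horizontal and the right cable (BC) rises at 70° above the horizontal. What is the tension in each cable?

T_AC = 77.47 lb, T_BC = 151.6 lb

ΣF_x = 0: −T_AC·cos48° + T_BC·cos70° = 0 → T_BC = 1.95641·T_AC.
ΣF_y = 0: T_AC·sin48° + T_BC·sin70° = 200.
Substitute: T_AC·(0.743145 + 1.95641·0.939693) = 200 → T_AC = 77.4722 ≈ 77.47 lb.
Then T_BC = 1.95641 × 77.4722 = 151.6 lb.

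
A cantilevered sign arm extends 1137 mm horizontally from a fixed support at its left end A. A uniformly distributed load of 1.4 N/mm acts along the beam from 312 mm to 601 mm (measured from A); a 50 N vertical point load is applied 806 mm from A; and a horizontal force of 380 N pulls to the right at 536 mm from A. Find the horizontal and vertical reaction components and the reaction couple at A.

A_x = -380.0 N, A_y = 454.6 N, M_A = 225000 N·mm

Resultant of the distributed load: 1.4 × 289 = 404.6 N at 456.5 mm from A.
ΣF_x = 0: A_x + 380 = 0 → A_x = -380.0 N.
ΣF_y = 0: A_y − 1.4·289 − 50 = 0 → A_y = 454.6 N.
ΣM about A: M_A − (1.4·289)·456.5 − 50·806 = 0 → M_A = 225000 N·mm.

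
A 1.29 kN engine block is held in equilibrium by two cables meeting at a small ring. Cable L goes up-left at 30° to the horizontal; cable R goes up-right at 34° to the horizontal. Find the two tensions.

T_L = 1.190 kN, T_R = 1.243 kN

ΣF_x = 0: −T_L·cos30° + T_R·cos34° = 0 → T_R = 1.04462·T_L.
ΣF_y = 0: T_L·sin30° + T_R·sin34° = 1.29.
Substitute: T_L·(0.5 + 1.04462·0.559193) = 1.29 → T_L = 1.18988 ≈ 1.190 kN.
Then T_R = 1.04462 × 1.18988 = 1.243 kN.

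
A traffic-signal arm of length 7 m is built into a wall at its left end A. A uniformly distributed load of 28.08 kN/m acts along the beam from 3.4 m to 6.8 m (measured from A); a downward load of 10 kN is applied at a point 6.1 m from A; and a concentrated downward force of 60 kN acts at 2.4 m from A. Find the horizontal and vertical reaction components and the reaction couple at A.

A_x = 0, A_y = 165.5 kN, M_A = 691.9 kN·m

Resultant of the distributed load: 28.08 × 3.4 = 95.472 kN at 5.1 m from A.
ΣF_x = 0: A_x = 0.
ΣF_y = 0: A_y − 28.08·3.4 − 10 − 60 = 0 → A_y = 165.5 kN.
ΣM about A: M_A − (28.08·3.4)·5.1 − 10·6.1 − 60·2.4 = 0 → M_A = 691.9 kN·m.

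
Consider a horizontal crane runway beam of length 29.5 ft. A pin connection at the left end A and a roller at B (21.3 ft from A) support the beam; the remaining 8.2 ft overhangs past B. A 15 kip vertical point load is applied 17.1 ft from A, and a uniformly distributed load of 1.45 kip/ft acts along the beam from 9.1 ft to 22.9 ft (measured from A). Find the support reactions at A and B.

A_x = 0, A_y = 7.937 kip, B_y = 27.07 kip

Resultant of the distributed load: 1.45 × 13.8 = 20.01 kip at 16 ft from A.
Moments about A: B_y·21.3 − 15·17.1 − (1.45·13.8)·16 = 0 → B_y = 576.66/21.3 = 27.0732 ≈ 27.07 kip.
ΣF_y = 0: A_y + 27.0732 − 15 − 1.45·13.8 = 0 → A_y = 7.937 kip.
ΣF_x = 0: no horizontal applied forces, so A_x = 0.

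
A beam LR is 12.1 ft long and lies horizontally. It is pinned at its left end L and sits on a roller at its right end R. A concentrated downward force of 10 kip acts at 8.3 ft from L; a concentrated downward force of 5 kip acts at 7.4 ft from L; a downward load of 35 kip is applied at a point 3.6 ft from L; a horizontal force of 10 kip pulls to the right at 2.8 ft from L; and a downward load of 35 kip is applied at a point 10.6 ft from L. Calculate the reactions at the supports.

Taking moments about L: R_y·12.1 − 10·8.3 − 5·7.4 − 35·3.6 − 35·10.6 = 0 → R_y = 617/12.1 = 50.9917 ≈ 50.99 kip.
ΣF_y = 0: L_y + 50.9917 − 10 − 5 − 35 − 35 = 0 → L_y = 34.01 kip.
ΣF_x = 0: L_x + 10 = 0 → L_x = -10.00 kip.

L_x = -10.00 kip, L_y = 34.01 kip, R_y = 50.99 kip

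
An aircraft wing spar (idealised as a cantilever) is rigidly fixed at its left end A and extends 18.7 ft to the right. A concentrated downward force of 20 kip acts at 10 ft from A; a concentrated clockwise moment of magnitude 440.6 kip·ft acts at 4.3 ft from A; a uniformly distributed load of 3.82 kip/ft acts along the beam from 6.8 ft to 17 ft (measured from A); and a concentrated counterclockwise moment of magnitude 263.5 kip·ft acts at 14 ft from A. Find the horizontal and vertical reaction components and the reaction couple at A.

Resultant of the distributed load: 3.82 × 10.2 = 38.964 kip at 11.9 ft from A.
ΣF_x = 0: A_x = 0.
ΣF_y = 0: A_y − 20 − 3.82·10.2 = 0 → A_y = 58.96 kip.
ΣM about A: M_A − 20·10 − 440.6 − (3.82·10.2)·11.9 + 263.5 = 0 → M_A = 840.8 kip·ft.

A_x = 0, A_y = 58.96 kip, M_A = 840.8 kip·ft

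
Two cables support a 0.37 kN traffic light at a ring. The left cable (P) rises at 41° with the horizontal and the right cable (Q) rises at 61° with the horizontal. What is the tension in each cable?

ΣF_x = 0: −T_P·cos41° + T_Q·cos61° = 0 → T_Q = 1.55671·T_P.
ΣF_y = 0: T_P·sin41° + T_Q·sin61° = 0.37.
Substitute: T_P·(0.656059 + 1.55671·0.87462) = 0.37 → T_P = 0.183387 ≈ 0.1834 kN.
Then T_Q = 1.55671 × 0.183387 = 0.2855 kN.

T_P = 0.1834 kN, T_Q = 0.2855 kN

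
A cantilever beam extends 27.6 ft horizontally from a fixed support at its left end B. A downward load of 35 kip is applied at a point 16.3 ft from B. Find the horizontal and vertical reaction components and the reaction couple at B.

ΣF_x = 0: B_x = 0.
ΣF_y = 0: B_y − 35 = 0 → B_y = 35.00 kip.
ΣM about B: M_B − 35·16.3 = 0 → M_B = 570.5 kip·ft.

B_x = 0, B_y = 35.00 kip, M_B = 570.5 kip·ft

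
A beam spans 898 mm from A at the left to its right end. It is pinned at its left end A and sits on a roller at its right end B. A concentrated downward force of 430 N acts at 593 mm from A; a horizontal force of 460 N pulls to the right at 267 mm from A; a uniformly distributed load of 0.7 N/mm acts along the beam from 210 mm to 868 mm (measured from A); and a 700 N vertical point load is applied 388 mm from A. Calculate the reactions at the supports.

Resultant of the distributed load: 0.7 × 658 = 460.6 N at 539 mm from A.
Moments about A: B_y·898 − 430·593 − (0.7·658)·539 − 700·388 = 0 → B_y = 774853.4/898 = 862.866 ≈ 862.9 N.
ΣF_y = 0: A_y + 862.866 − 430 − 0.7·658 − 700 = 0 → A_y = 727.7 N.
ΣF_x = 0: A_x + 460 = 0 → A_x = -460.0 N.

A_x = -460.0 N, A_y = 727.7 N, B_y = 862.9 N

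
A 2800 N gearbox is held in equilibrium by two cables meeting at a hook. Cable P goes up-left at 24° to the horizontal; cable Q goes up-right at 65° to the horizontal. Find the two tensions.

ΣF_x = 0: −T_P·cos24° + T_Q·cos65° = 0 → T_Q = 2.16163·T_P.
ΣF_y = 0: T_P·sin24° + T_Q·sin65° = 2800.
Substitute: T_P·(0.406737 + 2.16163·0.906308) = 2800 → T_P = 1183.51 ≈ 1184 N.
Then T_Q = 2.16163 × 1183.51 = 2558 N.

T_P = 1184 N, T_Q = 2558 N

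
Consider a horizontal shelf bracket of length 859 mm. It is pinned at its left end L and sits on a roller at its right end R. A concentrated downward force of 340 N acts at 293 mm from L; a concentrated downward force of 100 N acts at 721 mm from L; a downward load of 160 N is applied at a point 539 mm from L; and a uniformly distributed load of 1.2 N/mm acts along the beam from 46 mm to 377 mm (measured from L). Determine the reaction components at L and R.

L_x = 0, L_y = 599.1 N, R_y = 398.1 N

Resultant of the distributed load: 1.2 × 331 = 397.2 N at 211.5 mm from L.
Moments about L: R_y·859 − 340·293 − 100·721 − 160·539 − (1.2·331)·211.5 = 0 → R_y = 341967.8/859 = 398.1 N.
ΣF_y = 0: L_y + 398.1 − 340 − 100 − 160 − 1.2·331 = 0 → L_y = 599.1 N.
ΣF_x = 0: no horizontal applied forces, so L_x = 0.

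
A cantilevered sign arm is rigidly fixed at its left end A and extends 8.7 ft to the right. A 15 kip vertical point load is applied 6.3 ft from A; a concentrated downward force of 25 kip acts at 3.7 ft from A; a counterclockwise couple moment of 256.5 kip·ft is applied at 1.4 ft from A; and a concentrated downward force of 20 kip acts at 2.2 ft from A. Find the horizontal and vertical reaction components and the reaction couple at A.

A_x = 0, A_y = 60.00 kip, M_A = -25.50 kip·ft

ΣF_x = 0: A_x = 0.
ΣF_y = 0: A_y − 15 − 25 − 20 = 0 → A_y = 60.00 kip.
ΣM about A: M_A − 15·6.3 − 25·3.7 + 256.5 − 20·2.2 = 0 → M_A = -25.50 kip·ft.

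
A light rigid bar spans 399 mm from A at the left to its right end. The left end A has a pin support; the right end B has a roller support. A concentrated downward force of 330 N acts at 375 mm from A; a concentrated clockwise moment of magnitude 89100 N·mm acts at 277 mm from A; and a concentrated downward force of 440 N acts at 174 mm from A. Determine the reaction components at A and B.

A_x = 0, A_y = 44.66 N, B_y = 725.3 N

ΣM about A: B_y·399 − 330·375 − 89100 − 440·174 = 0 → B_y = 289410/399 = 725.338 ≈ 725.3 N.
ΣF_y = 0: A_y + 725.338 − 330 − 440 = 0 → A_y = 44.66 N.
ΣF_x = 0: no horizontal applied forces, so A_x = 0.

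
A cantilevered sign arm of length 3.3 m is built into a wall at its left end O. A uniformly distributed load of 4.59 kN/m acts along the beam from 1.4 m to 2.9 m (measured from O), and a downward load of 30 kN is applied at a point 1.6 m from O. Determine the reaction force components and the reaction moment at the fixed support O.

O_x = 0, O_y = 36.88 kN, M_O = 62.80 kN·m

Resultant of the distributed load: 4.59 × 1.5 = 6.885 kN at 2.15 m from O.
ΣF_x = 0: O_x = 0.
ΣF_y = 0: O_y − 4.59·1.5 − 30 = 0 → O_y = 36.88 kN.
ΣM about O: M_O − (4.59·1.5)·2.15 − 30·1.6 = 0 → M_O = 62.80 kN·m.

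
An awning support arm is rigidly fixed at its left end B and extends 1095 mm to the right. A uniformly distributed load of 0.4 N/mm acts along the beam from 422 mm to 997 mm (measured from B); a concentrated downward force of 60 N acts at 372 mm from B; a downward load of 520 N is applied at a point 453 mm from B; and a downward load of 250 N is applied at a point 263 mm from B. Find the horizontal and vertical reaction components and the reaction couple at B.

Resultant of the distributed load: 0.4 × 575 = 230 N at 709.5 mm from B.
ΣF_x = 0: B_x = 0.
ΣF_y = 0: B_y − 0.4·575 − 60 − 520 − 250 = 0 → B_y = 1060 N.
ΣM about B: M_B − (0.4·575)·709.5 − 60·372 − 520·453 − 250·263 = 0 → M_B = 486800 N·mm.

B_x = 0, B_y = 1060 N, M_B = 486800 N·mm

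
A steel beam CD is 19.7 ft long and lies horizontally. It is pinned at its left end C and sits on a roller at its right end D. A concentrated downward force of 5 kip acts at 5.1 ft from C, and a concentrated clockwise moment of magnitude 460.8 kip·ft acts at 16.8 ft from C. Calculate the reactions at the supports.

C_x = 0, C_y = -19.69 kip, D_y = 24.69 kip

ΣM about C: D_y·19.7 − 5·5.1 − 460.8 = 0 → D_y = 486.3/19.7 = 24.6853 ≈ 24.69 kip.
ΣF_y = 0: C_y + 24.6853 − 5 = 0 → C_y = -19.69 kip.
ΣF_x = 0: no horizontal applied forces, so C_x = 0.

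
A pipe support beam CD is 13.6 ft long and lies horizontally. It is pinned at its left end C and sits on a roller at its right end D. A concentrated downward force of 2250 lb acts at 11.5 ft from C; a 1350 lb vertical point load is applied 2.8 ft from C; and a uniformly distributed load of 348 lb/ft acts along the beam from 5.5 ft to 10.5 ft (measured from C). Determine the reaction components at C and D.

C_x = 0, C_y = 2136 lb, D_y = 3204 lb

Resultant of the distributed load: 348 × 5 = 1740 lb at 8 ft from C.
ΣM about C: D_y·13.6 − 2250·11.5 − 1350·2.8 − (348·5)·8 = 0 → D_y = 43575/13.6 = 3204.04 ≈ 3204 lb.
ΣF_y = 0: C_y + 3204.04 − 2250 − 1350 − 348·5 = 0 → C_y = 2136 lb.
ΣF_x = 0: no horizontal applied forces, so C_x = 0.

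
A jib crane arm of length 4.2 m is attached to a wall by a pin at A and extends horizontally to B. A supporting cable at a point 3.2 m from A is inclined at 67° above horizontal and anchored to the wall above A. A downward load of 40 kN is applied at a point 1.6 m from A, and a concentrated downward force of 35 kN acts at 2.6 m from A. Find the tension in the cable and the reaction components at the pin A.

T = 52.62 kN, A_x = 20.56 kN, A_y = 26.56 kN

ΣM about A: T·sin67°·3.2 − 40·1.6 − 35·2.6 = 0 → T = 155/(3.2·0.920505) = 52.6206 ≈ 52.62 kN.
ΣF_x = 0: A_x − T·cos67° = 0 → A_x = 52.6206 × 0.390731 = 20.56 kN.
ΣF_y = 0: A_y + T·sin67° − 40 − 35 = 0 → A_y = 75 − 52.6206 × 0.920505 = 26.56 kN.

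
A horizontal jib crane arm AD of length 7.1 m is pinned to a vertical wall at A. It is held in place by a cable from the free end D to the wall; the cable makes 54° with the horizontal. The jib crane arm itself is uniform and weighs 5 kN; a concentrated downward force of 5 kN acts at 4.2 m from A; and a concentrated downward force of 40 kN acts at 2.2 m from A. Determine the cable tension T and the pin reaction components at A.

T = 22.07 kN, A_x = 12.97 kN, A_y = 32.15 kN

ΣM about A: T·sin54°·7.1 − 5·3.55 − 5·4.2 − 40·2.2 = 0 → T = 126.75/(7.1·0.809017) = 22.0664 ≈ 22.07 kN.
ΣF_x = 0: A_x − T·cos54° = 0 → A_x = 22.0664 × 0.587785 = 12.97 kN.
ΣF_y = 0: A_y + T·sin54° − 5 − 5 − 40 = 0 → A_y = 50 − 22.0664 × 0.809017 = 32.15 kN.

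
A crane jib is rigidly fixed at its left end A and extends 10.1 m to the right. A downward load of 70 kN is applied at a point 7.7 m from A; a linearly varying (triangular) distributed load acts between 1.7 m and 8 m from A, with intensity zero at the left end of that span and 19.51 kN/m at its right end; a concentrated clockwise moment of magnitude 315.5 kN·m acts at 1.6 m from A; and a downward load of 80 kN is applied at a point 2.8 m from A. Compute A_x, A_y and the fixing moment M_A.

A_x = 0, A_y = 211.5 kN, M_A = 1441 kN·m

Resultant of the triangular load: ½ × 19.51 × 6.3 = 61.4565 kN, acting at 5.9 m from A (one-third of the span from the peak).
ΣF_x = 0: A_x = 0.
ΣF_y = 0: A_y − 70 − ½·19.51·6.3 − 80 = 0 → A_y = 211.5 kN.
ΣM about A: M_A − 70·7.7 − (½·19.51·6.3)·5.9 − 315.5 − 80·2.8 = 0 → M_A = 1441 kN·m.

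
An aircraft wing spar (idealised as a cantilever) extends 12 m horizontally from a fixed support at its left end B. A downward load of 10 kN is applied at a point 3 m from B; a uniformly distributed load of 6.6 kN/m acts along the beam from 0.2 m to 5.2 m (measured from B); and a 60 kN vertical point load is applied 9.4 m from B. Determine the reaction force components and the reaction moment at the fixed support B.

Resultant of the distributed load: 6.6 × 5 = 33 kN at 2.7 m from B.
ΣF_x = 0: B_x = 0.
ΣF_y = 0: B_y − 10 − 6.6·5 − 60 = 0 → B_y = 103.0 kN.
ΣM about B: M_B − 10·3 − (6.6·5)·2.7 − 60·9.4 = 0 → M_B = 683.1 kN·m.

B_x = 0, B_y = 103.0 kN, M_B = 683.1 kN·m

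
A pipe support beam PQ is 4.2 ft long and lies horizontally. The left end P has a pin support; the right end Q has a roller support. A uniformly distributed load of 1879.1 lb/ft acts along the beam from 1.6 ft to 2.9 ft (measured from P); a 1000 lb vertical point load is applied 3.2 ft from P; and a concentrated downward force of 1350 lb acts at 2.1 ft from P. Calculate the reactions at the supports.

P_x = 0, P_y = 2047 lb, Q_y = 2746 lb

Resultant of the distributed load: 1879.1 × 1.3 = 2442.83 lb at 2.25 ft from P.
Moments about P: Q_y·4.2 − (1879.1·1.3)·2.25 − 1000·3.2 − 1350·2.1 = 0 → Q_y = 11531.3675/4.2 = 2745.56 ≈ 2746 lb.
ΣF_y = 0: P_y + 2745.56 − 1879.1·1.3 − 1000 − 1350 = 0 → P_y = 2047 lb.
ΣF_x = 0: no horizontal applied forces, so P_x = 0.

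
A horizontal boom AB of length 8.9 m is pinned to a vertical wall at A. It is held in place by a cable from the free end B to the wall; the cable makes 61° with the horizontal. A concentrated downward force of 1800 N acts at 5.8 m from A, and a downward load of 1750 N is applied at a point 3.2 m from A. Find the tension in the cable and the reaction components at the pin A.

T = 2061 N, A_x = 999.0 N, A_y = 1748 N

ΣM about A: T·sin61°·8.9 − 1800·5.8 − 1750·3.2 = 0 → T = 16040/(8.9·0.87462) = 2060.61 ≈ 2061 N.
ΣF_x = 0: A_x − T·cos61° = 0 → A_x = 2060.61 × 0.48481 = 999.0 N.
ΣF_y = 0: A_y + T·sin61° − 1800 − 1750 = 0 → A_y = 3550 − 2060.61 × 0.87462 = 1748 N.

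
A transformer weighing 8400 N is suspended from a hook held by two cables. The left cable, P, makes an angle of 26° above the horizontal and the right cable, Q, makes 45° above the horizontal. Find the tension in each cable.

T_P = 6282 N, T_Q = 7985 N

ΣF_x = 0: −T_P·cos26° + T_Q·cos45° = 0 → T_Q = 1.27109·T_P.
ΣF_y = 0: T_P·sin26° + T_Q·sin45° = 8400.
Substitute: T_P·(0.438371 + 1.27109·0.707107) = 8400 → T_P = 6281.93 ≈ 6282 N.
Then T_Q = 1.27109 × 6281.93 = 7985 N.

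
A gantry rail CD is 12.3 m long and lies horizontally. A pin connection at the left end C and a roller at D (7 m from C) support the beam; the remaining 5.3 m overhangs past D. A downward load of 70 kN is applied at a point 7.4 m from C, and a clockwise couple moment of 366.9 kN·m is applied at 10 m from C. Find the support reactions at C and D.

Moments about C: D_y·7 − 70·7.4 − 366.9 = 0 → D_y = 884.9/7 = 126.414 ≈ 126.4 kN.
ΣF_y = 0: C_y + 126.414 − 70 = 0 → C_y = -56.41 kN.
ΣF_x = 0: no horizontal applied forces, so C_x = 0.

C_x = 0, C_y = -56.41 kN, D_y = 126.4 kN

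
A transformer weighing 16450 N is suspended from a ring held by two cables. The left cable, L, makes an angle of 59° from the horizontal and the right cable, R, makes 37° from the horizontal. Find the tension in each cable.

T_L = 13210 N, T_R = 8519 N

ΣF_x = 0: −T_L·cos59° + T_R·cos37° = 0 → T_R = 0.644898·T_L.
ΣF_y = 0: T_L·sin59° + T_R·sin37° = 16450.
Substitute: T_L·(0.857167 + 0.644898·0.601815) = 16450 → T_L = 13209.9 ≈ 13210 N.
Then T_R = 0.644898 × 13209.9 = 8519 N.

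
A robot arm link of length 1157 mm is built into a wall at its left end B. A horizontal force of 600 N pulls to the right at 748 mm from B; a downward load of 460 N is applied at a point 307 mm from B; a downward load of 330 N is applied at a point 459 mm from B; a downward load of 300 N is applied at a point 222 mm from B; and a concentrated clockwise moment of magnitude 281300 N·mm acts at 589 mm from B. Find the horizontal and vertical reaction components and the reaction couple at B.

ΣF_x = 0: B_x + 600 = 0 → B_x = -600.0 N.
ΣF_y = 0: B_y − 460 − 330 − 300 = 0 → B_y = 1090 N.
ΣM about B: M_B − 460·307 − 330·459 − 300·222 − 281300 = 0 → M_B = 640600 N·mm.

B_x = -600.0 N, B_y = 1090 N, M_B = 640600 N·mm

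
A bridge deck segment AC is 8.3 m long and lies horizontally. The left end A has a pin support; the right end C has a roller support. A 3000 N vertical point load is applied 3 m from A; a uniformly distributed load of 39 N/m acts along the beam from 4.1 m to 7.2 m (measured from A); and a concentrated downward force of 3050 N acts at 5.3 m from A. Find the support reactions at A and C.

A_x = 0, A_y = 3057 N, C_y = 3114 N

Resultant of the distributed load: 39 × 3.1 = 120.9 N at 5.65 m from A.
ΣM about A: C_y·8.3 − 3000·3 − (39·3.1)·5.65 − 3050·5.3 = 0 → C_y = 25848.085/8.3 = 3114.23 ≈ 3114 N.
ΣF_y = 0: A_y + 3114.23 − 3000 − 39·3.1 − 3050 = 0 → A_y = 3057 N.
ΣF_x = 0: no horizontal applied forces, so A_x = 0.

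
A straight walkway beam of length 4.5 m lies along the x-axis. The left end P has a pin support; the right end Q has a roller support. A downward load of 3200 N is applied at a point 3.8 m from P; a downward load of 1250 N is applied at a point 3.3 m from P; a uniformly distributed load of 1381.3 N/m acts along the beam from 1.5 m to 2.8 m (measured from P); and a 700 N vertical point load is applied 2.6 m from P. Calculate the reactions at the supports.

P_x = 0, P_y = 2064 N, Q_y = 4881 N

Resultant of the distributed load: 1381.3 × 1.3 = 1795.69 N at 2.15 m from P.
Moments about P: Q_y·4.5 − 3200·3.8 − 1250·3.3 − (1381.3·1.3)·2.15 − 700·2.6 = 0 → Q_y = 21965.7335/4.5 = 4881.27 ≈ 4881 N.
ΣF_y = 0: P_y + 4881.27 − 3200 − 1250 − 1381.3·1.3 − 700 = 0 → P_y = 2064 N.
ΣF_x = 0: no horizontal applied forces, so P_x = 0.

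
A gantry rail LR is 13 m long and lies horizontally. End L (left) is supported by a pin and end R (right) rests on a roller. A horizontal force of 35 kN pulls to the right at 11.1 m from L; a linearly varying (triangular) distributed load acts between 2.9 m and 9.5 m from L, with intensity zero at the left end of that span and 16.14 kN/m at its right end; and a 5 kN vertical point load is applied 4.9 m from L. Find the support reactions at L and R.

Resultant of the triangular load: ½ × 16.14 × 6.6 = 53.262 kN, acting at 7.3 m from L (one-third of the span from the peak).
Taking moments about L: R_y·13 − (½·16.14·6.6)·7.3 − 5·4.9 = 0 → R_y = 413.3126/13 = 31.7933 ≈ 31.79 kN.
ΣF_y = 0: L_y + 31.7933 − ½·16.14·6.6 − 5 = 0 → L_y = 26.47 kN.
ΣF_x = 0: L_x + 35 = 0 → L_x = -35.00 kN.

L_x = -35.00 kN, L_y = 26.47 kN, R_y = 31.79 kN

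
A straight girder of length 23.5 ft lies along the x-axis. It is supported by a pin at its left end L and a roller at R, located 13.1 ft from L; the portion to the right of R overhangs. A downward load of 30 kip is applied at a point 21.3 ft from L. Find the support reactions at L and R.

L_x = 0, L_y = -18.78 kip, R_y = 48.78 kip

Taking moments about L: R_y·13.1 − 30·21.3 = 0 → R_y = 639/13.1 = 48.7786 ≈ 48.78 kip.
ΣF_y = 0: L_y + 48.7786 − 30 = 0 → L_y = -18.78 kip.
ΣF_x = 0: no horizontal applied forces, so L_x = 0.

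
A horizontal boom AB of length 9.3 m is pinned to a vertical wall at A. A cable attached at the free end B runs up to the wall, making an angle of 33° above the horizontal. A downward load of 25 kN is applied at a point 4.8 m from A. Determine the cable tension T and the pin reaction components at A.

ΣM about A: T·sin33°·9.3 − 25·4.8 = 0 → T = 120/(9.3·0.544639) = 23.6913 ≈ 23.69 kN.
ΣF_x = 0: A_x − T·cos33° = 0 → A_x = 23.6913 × 0.838671 = 19.87 kN.
ΣF_y = 0: A_y + T·sin33° − 25 = 0 → A_y = 25 − 23.6913 × 0.544639 = 12.10 kN.

T = 23.69 kN, A_x = 19.87 kN, A_y = 12.10 kN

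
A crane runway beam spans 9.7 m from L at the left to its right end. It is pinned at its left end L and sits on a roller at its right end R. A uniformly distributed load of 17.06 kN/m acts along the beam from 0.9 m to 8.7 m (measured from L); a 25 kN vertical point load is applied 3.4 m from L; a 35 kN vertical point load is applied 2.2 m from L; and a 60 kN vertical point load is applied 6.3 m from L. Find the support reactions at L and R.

L_x = 0, L_y = 131.5 kN, R_y = 121.5 kN

Resultant of the distributed load: 17.06 × 7.8 = 133.068 kN at 4.8 m from L.
Taking moments about L: R_y·9.7 − (17.06·7.8)·4.8 − 25·3.4 − 35·2.2 − 60·6.3 = 0 → R_y = 1178.7264/9.7 = 121.518 ≈ 121.5 kN.
ΣF_y = 0: L_y + 121.518 − 17.06·7.8 − 25 − 35 − 60 = 0 → L_y = 131.5 kN.
ΣF_x = 0: no horizontal applied forces, so L_x = 0.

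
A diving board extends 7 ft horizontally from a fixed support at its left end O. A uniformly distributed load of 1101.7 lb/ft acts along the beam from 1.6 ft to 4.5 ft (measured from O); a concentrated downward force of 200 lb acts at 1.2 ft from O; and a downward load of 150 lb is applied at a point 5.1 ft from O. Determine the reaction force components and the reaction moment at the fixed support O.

Resultant of the distributed load: 1101.7 × 2.9 = 3194.93 lb at 3.05 ft from O.
ΣF_x = 0: O_x = 0.
ΣF_y = 0: O_y − 1101.7·2.9 − 200 − 150 = 0 → O_y = 3545 lb.
ΣM about O: M_O − (1101.7·2.9)·3.05 − 200·1.2 − 150·5.1 = 0 → M_O = 10750 lb·ft.

O_x = 0, O_y = 3545 lb, M_O = 10750 lb·ft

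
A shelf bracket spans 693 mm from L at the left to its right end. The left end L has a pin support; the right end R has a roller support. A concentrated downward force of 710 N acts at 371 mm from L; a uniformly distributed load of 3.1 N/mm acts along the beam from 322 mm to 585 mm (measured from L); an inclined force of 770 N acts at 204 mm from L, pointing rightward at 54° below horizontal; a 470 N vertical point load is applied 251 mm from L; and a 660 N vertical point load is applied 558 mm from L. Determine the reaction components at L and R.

Resultant of the distributed load: 3.1 × 263 = 815.3 N at 453.5 mm from L.
Moments about L: R_y·693 − 710·371 − (3.1·263)·453.5 − 770·sin54°·204 − 470·251 − 660·558 = 0 → R_y = 1246480/693 = 1798.67 ≈ 1799 N.
ΣF_y = 0: L_y + 1798.67 − 710 − 3.1·263 − 770·sin54° − 470 − 660 = 0 → L_y = 1480 N.
ΣF_x = 0: L_x + 770·cos54° = 0 → L_x = -452.6 N.

L_x = -452.6 N, L_y = 1480 N, R_y = 1799 N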